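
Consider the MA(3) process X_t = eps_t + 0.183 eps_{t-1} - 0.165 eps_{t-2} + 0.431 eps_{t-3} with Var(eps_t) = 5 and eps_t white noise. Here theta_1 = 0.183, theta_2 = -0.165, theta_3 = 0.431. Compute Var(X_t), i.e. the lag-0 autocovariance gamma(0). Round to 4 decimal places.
\gamma(0) = 6.2324

For an MA(q) process X_t = eps_t + sum_i theta_i eps_{t-i} with
Var(eps_t) = sigma^2, the variance is
  gamma(0) = sigma^2 * (1 + sum_i theta_i^2).
  sum_i theta_i^2 = (0.183)^2 + (-0.165)^2 + (0.431)^2 = 0.033489 + 0.027225 + 0.185761 = 0.246475.
  gamma(0) = 5 * (1 + 0.246475) = 5 * 1.246475 = 6.232375, which rounds to 6.2324.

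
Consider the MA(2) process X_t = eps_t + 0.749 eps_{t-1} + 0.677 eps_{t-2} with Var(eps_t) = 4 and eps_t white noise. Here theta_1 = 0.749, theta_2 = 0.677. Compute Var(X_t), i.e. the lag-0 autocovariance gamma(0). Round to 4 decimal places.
\gamma(0) = 8.0773

For an MA(q) process X_t = eps_t + sum_i theta_i eps_{t-i} with
Var(eps_t) = sigma^2, the variance is
  gamma(0) = sigma^2 * (1 + sum_i theta_i^2).
  sum_i theta_i^2 = (0.749)^2 + (0.677)^2 = 0.561001 + 0.458329 = 1.01933.
  gamma(0) = 4 * (1 + 1.01933) = 4 * 2.01933 = 8.07732, which rounds to 8.0773.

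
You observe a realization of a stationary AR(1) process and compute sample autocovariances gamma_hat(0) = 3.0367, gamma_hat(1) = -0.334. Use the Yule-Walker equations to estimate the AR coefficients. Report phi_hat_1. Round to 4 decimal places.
\hat\phi_{1} = -0.1100

The Yule-Walker equations for an AR(p) process read, in matrix form,
  Gamma_p phi = r_p,   with   (Gamma_p)_{ij} = gamma(|i - j|),
                       (r_p)_i = gamma(i),   i,j = 1..p.
Substitute the sample gammas (Toeplitz matrix and right-hand side of size 1):
  Gamma_p = [[3.0367]]
  r_p     = [-0.334]
With p = 1 this is the single equation gamma(0) phi_1 = gamma(1):
  phi_hat_1 = gamma(1) / gamma(0) = -0.334 / 3.0367 = -0.1100.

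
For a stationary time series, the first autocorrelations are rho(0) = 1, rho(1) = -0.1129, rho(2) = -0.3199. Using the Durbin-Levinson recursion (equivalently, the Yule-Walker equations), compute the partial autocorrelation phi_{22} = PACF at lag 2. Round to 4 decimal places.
\phi_{22} = -0.3369

The PACF at lag k is phi_{kk}, the last component of the solution
to the Yule-Walker system G_k phi = r_k where
  (G_k)_{ij} = rho(|i - j|), (r_k)_i = rho(i), i,j = 1..k.
Equivalently, Durbin-Levinson gives phi_{kk} iteratively:
  phi_{11} = rho(1)
  phi_{kk} = [rho(k) - sum_{j=1..k-1} phi_{k-1,j} rho(k-j)]
            / [1 - sum_{j=1..k-1} phi_{k-1,j} rho(j)],
  phi_{k,j} = phi_{k-1,j} - phi_{kk} phi_{k-1,k-j},  j = 1..k-1.
Step k = 1:
  phi_11 = rho(1) = -0.1129.
Step k = 2:
  phi_22 = [rho(2) - phi_11 rho(1)] / [1 - phi_11 rho(1)] = [-0.3199 - (-0.1129)(-0.1129)] / [1 - (-0.1129)(-0.1129)]
         = -0.33264641 / 0.98725359 = -0.3369.
Therefore phi_{22} = -0.3369.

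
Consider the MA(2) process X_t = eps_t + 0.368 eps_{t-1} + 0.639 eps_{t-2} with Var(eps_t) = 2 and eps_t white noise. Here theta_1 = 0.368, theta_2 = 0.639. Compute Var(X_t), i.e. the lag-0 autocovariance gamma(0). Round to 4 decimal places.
\gamma(0) = 3.0875

For an MA(q) process X_t = eps_t + sum_i theta_i eps_{t-i} with
Var(eps_t) = sigma^2, the variance is
  gamma(0) = sigma^2 * (1 + sum_i theta_i^2).
  sum_i theta_i^2 = (0.368)^2 + (0.639)^2 = 0.135424 + 0.408321 = 0.543745.
  gamma(0) = 2 * (1 + 0.543745) = 2 * 1.543745 = 3.08749, which rounds to 3.0875.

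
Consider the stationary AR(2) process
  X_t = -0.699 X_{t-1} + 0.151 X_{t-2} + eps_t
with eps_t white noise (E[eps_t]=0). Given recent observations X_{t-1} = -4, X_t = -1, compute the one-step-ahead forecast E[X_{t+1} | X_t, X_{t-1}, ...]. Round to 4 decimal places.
E[X_{t+1} \mid \mathcal F_t] = 0.0950

For an AR(p) model X_t = c + sum_i phi_i X_{t-i} + eps_t, the
one-step-ahead conditional mean is
  E[X_{t+1} | X_t, ...] = c + sum_i phi_i X_{t+1-i}.
Substitute known values:
  E[X_{t+1} | ...] = (-0.699) * (-1) + (0.151) * (-4)
                   = 0.0950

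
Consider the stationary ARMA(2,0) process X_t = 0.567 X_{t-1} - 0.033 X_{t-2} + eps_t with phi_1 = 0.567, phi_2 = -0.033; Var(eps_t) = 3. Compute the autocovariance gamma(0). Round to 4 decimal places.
\gamma(0) = 4.2982

Multiply the model equation by X_{t-k} and take expectations. With theta_0 = psi_0 = 1 and psi_j the MA(infinity) weights, this gives
  gamma(k) - sum_i phi_i gamma(k-i) = c_k,
  c_k = sigma^2 * sum_{j=k..q} theta_j psi_{j-k}   (c_k = 0 for k > q),
using gamma(-m) = gamma(m).
Pure AR (q = 0): c_0 = sigma^2 = 3, c_k = 0 for k >= 1.
Equations for k = 0, 1, 2 (AR order 2, c_2 = 0):
  (E0) gamma(0) = phi_1 gamma(1) + phi_2 gamma(2) + c_0
  (E1) gamma(1) = phi_1 gamma(0) + phi_2 gamma(1) + c_1
  (E2) gamma(2) = phi_1 gamma(1) + phi_2 gamma(0)
From (E1): gamma(1) = A gamma(0) + B with
  A = phi_1 / (1 - phi_2) = 0.567 / 1.033 = 0.548887,   B = c_1 / (1 - phi_2) = 0 / 1.033 = 0.
Insert (E2) into (E0): gamma(0) (1 - phi_2^2) = phi_1 (1 + phi_2) gamma(1) + c_0.
  phi_1 (1 + phi_2) = (0.567)(0.967) = 0.548289,   1 - phi_2^2 = 0.998911.
Replace gamma(1) by A gamma(0) + B and collect gamma(0):
  gamma(0) [0.998911 - (0.548289)(0.548887)] = c_0 = 3
  gamma(0) * 0.697962 = 3
  gamma(0) = 3 / 0.697962 = 4.298226.
Therefore gamma(0) = 4.2982 (to 4 decimal places).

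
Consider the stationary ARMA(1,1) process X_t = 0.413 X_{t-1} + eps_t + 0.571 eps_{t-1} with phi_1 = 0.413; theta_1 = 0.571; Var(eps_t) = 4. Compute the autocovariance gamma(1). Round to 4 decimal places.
\gamma(1) = 5.8645

Multiply the model equation by X_{t-k} and take expectations. With theta_0 = psi_0 = 1 and psi_j the MA(infinity) weights, this gives
  gamma(k) - sum_i phi_i gamma(k-i) = c_k,
  c_k = sigma^2 * sum_{j=k..q} theta_j psi_{j-k}   (c_k = 0 for k > q),
using gamma(-m) = gamma(m).
psi-weights needed (psi_j = theta_j + sum_i phi_i psi_{j-i}):
  psi_1 = theta_1 + phi_1 = 0.571 + (0.413) = 0.984
Right-hand sides:
  c_0 = sigma^2 (1 + theta_1 psi_1) = 4 * (1 + (0.571)(0.984)) = 4 * 1.561864 = 6.247456
  c_1 = sigma^2 theta_1 = 4 * (0.571) = 2.284
  c_2 = 0
Equations for k = 0 and k = 1 (AR order 1):
  gamma(0) = phi_1 gamma(1) + c_0
  gamma(1) = phi_1 gamma(0) + c_1
Substituting the second into the first: gamma(0) (1 - phi_1^2) = c_0 + phi_1 c_1, so
  gamma(0) = (c_0 + phi_1 c_1) / (1 - phi_1^2) = (6.247456 + (0.413)(2.284)) / (1 - (0.413)^2) = 7.190748 / 0.829431 = 8.669495.
  gamma(1) = phi_1 gamma(0) + c_1 = (0.413)(8.669495) + (2.284) = 5.864501.
Therefore gamma(1) = 5.8645 (to 4 decimal places).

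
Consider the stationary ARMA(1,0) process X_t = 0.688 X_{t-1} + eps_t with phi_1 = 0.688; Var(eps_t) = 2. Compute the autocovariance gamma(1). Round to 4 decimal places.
\gamma(1) = 2.6127

Multiply the model equation by X_{t-k} and take expectations. With theta_0 = psi_0 = 1 and psi_j the MA(infinity) weights, this gives
  gamma(k) - sum_i phi_i gamma(k-i) = c_k,
  c_k = sigma^2 * sum_{j=k..q} theta_j psi_{j-k}   (c_k = 0 for k > q),
using gamma(-m) = gamma(m).
Pure AR (q = 0): c_0 = sigma^2 = 2, c_k = 0 for k >= 1.
Equations for k = 0 and k = 1 (AR order 1):
  gamma(0) = phi_1 gamma(1) + c_0
  gamma(1) = phi_1 gamma(0) + c_1
Substituting the second into the first: gamma(0) (1 - phi_1^2) = c_0 + phi_1 c_1, so
  gamma(0) = c_0 / (1 - phi_1^2) = 2 / (1 - (0.688)^2) = 2 / 0.526656 = 3.797545.
  gamma(1) = phi_1 gamma(0) = (0.688)(3.797545) = 2.612711.
Therefore gamma(1) = 2.6127 (to 4 decimal places).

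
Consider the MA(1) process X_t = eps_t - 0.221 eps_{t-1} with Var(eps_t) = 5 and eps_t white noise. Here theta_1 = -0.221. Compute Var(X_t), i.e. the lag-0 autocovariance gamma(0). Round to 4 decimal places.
\gamma(0) = 5.2442

For an MA(q) process X_t = eps_t + sum_i theta_i eps_{t-i} with
Var(eps_t) = sigma^2, the variance is
  gamma(0) = sigma^2 * (1 + sum_i theta_i^2).
  sum_i theta_i^2 = (-0.221)^2 = 0.048841.
  gamma(0) = 5 * (1 + 0.048841) = 5 * 1.048841 = 5.244205, which rounds to 5.2442.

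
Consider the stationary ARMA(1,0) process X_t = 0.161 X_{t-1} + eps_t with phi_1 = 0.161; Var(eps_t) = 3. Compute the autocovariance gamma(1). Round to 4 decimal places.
\gamma(1) = 0.4959

Multiply the model equation by X_{t-k} and take expectations. With theta_0 = psi_0 = 1 and psi_j the MA(infinity) weights, this gives
  gamma(k) - sum_i phi_i gamma(k-i) = c_k,
  c_k = sigma^2 * sum_{j=k..q} theta_j psi_{j-k}   (c_k = 0 for k > q),
using gamma(-m) = gamma(m).
Pure AR (q = 0): c_0 = sigma^2 = 3, c_k = 0 for k >= 1.
Equations for k = 0 and k = 1 (AR order 1):
  gamma(0) = phi_1 gamma(1) + c_0
  gamma(1) = phi_1 gamma(0) + c_1
Substituting the second into the first: gamma(0) (1 - phi_1^2) = c_0 + phi_1 c_1, so
  gamma(0) = c_0 / (1 - phi_1^2) = 3 / (1 - (0.161)^2) = 3 / 0.974079 = 3.079832.
  gamma(1) = phi_1 gamma(0) = (0.161)(3.079832) = 0.495853.
Therefore gamma(1) = 0.4959 (to 4 decimal places).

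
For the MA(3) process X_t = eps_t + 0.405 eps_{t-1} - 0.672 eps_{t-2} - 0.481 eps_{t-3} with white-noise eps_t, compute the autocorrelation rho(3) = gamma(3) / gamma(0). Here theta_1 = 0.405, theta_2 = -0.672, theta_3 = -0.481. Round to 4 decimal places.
\rho(3) = -0.2604

For an MA(q) process with theta_0 = 1, the autocovariance is
  gamma(k) = sigma^2 * sum_{i=0..q-k} theta_i * theta_{i+k},
and rho(k) = gamma(k) / gamma(0). Sigma^2 cancels.
  numerator   = (1)*(-0.481) = -0.481.
  denominator = (1)^2 + (0.405)^2 + (-0.672)^2 + (-0.481)^2 = 1.84697.
  rho(3) = -0.481 / 1.84697 = -0.2604.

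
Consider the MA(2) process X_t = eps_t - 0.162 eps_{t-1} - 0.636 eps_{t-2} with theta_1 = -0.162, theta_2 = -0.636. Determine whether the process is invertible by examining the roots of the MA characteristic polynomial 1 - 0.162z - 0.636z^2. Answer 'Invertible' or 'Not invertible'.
\text{Invertible}

The MA(q) characteristic polynomial is P(z) = 1 - 0.162z - 0.636z^2.
Invertibility requires all roots to lie outside the unit circle, i.e. |z| > 1 for every root.
Set 1 + (-0.162) z + (-0.636) z^2 = 0, i.e. a z^2 + b z + c = 0 with a = -0.636, b = -0.162, c = 1.
Discriminant D = b^2 - 4ac = (-0.162)^2 - 4*(-0.636)*1 = 0.026244 - (-2.544) = 2.570244.
D >= 0, so the roots are real: z = (-b +/- sqrt(D)) / (2a) = (0.162 +/- 1.603198) / (-1.272).
  z_1 = (0.162 + 1.603198) / (-1.272) = -1.3877,   |z_1| = 1.3877.
  z_2 = (0.162 - 1.603198) / (-1.272) = 1.133,   |z_2| = 1.133.
Moduli of all roots: 1.3877, 1.1330.
All moduli strictly greater than 1? Yes.
Verdict: Invertible.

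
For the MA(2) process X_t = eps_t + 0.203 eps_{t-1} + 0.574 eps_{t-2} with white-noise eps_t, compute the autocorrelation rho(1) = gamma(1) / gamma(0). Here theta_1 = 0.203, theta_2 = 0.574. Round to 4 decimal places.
\rho(1) = 0.2331

For an MA(q) process with theta_0 = 1, the autocovariance is
  gamma(k) = sigma^2 * sum_{i=0..q-k} theta_i * theta_{i+k},
and rho(k) = gamma(k) / gamma(0). Sigma^2 cancels.
  numerator   = (1)*(0.203) + (0.203)*(0.574) = 0.319522.
  denominator = (1)^2 + (0.203)^2 + (0.574)^2 = 1.370685.
  rho(1) = 0.319522 / 1.370685 = 0.2331.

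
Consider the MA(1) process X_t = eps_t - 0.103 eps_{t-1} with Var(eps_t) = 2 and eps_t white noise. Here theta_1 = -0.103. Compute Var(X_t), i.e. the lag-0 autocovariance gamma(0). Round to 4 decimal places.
\gamma(0) = 2.0212

For an MA(q) process X_t = eps_t + sum_i theta_i eps_{t-i} with
Var(eps_t) = sigma^2, the variance is
  gamma(0) = sigma^2 * (1 + sum_i theta_i^2).
  sum_i theta_i^2 = (-0.103)^2 = 0.010609.
  gamma(0) = 2 * (1 + 0.010609) = 2 * 1.010609 = 2.021218, which rounds to 2.0212.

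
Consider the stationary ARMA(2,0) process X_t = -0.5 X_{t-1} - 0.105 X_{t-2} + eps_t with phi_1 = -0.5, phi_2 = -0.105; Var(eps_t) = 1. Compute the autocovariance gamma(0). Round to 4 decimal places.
\gamma(0) = 1.2715

Multiply the model equation by X_{t-k} and take expectations. With theta_0 = psi_0 = 1 and psi_j the MA(infinity) weights, this gives
  gamma(k) - sum_i phi_i gamma(k-i) = c_k,
  c_k = sigma^2 * sum_{j=k..q} theta_j psi_{j-k}   (c_k = 0 for k > q),
using gamma(-m) = gamma(m).
Pure AR (q = 0): c_0 = sigma^2 = 1, c_k = 0 for k >= 1.
Equations for k = 0, 1, 2 (AR order 2, c_2 = 0):
  (E0) gamma(0) = phi_1 gamma(1) + phi_2 gamma(2) + c_0
  (E1) gamma(1) = phi_1 gamma(0) + phi_2 gamma(1) + c_1
  (E2) gamma(2) = phi_1 gamma(1) + phi_2 gamma(0)
From (E1): gamma(1) = A gamma(0) + B with
  A = phi_1 / (1 - phi_2) = -0.5 / 1.105 = -0.452489,   B = c_1 / (1 - phi_2) = 0 / 1.105 = 0.
Insert (E2) into (E0): gamma(0) (1 - phi_2^2) = phi_1 (1 + phi_2) gamma(1) + c_0.
  phi_1 (1 + phi_2) = (-0.5)(0.895) = -0.4475,   1 - phi_2^2 = 0.988975.
Replace gamma(1) by A gamma(0) + B and collect gamma(0):
  gamma(0) [0.988975 - (-0.4475)(-0.452489)] = c_0 = 1
  gamma(0) * 0.786486 = 1
  gamma(0) = 1 / 0.786486 = 1.271478.
Therefore gamma(0) = 1.2715 (to 4 decimal places).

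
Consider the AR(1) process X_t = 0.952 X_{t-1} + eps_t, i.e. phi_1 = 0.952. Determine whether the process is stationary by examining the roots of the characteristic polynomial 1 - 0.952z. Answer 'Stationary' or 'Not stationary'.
\text{Stationary}

The AR(p) characteristic polynomial is P(z) = 1 - 0.952z.
Stationarity requires all roots to lie outside the unit circle, i.e. |z| > 1 for every root.
This is linear in z: 1 + (-0.952) z = 0  =>  z = -1/(-0.952) = 1.05042,  |z| = 1.05042.
Moduli of all roots: 1.0504.
All moduli strictly greater than 1? Yes.
Verdict: Stationary.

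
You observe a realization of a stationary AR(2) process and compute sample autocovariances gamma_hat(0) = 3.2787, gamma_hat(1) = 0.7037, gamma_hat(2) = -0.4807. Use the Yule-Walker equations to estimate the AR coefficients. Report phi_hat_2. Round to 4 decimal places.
\hat\phi_{2} = -0.2020

The Yule-Walker equations for an AR(p) process read, in matrix form,
  Gamma_p phi = r_p,   with   (Gamma_p)_{ij} = gamma(|i - j|),
                       (r_p)_i = gamma(i),   i,j = 1..p.
Substitute the sample gammas (Toeplitz matrix and right-hand side of size 2):
  Gamma_p = [[3.2787, 0.7037], [0.7037, 3.2787]]
  r_p     = [0.7037, -0.4807]
Written out:
  3.2787 phi_1 + 0.7037 phi_2 = 0.7037
  0.7037 phi_1 + 3.2787 phi_2 = -0.4807
Solve by Cramer's rule:
  det = gamma(0)^2 - gamma(1)^2 = (3.2787)^2 - (0.7037)^2 = 10.74987369 - 0.49519369 = 10.25468
  phi_hat_1 = [gamma(1) gamma(0) - gamma(1) gamma(2)] / det = [(0.7037)(3.2787) - (0.7037)(-0.4807)] / 10.25468 = 2.64548978 / 10.25468 = 0.258
  phi_hat_2 = [gamma(0) gamma(2) - gamma(1)^2] / det = [(3.2787)(-0.4807) - (0.7037)^2] / 10.25468 = -2.07126478 / 10.25468 = -0.202
So phi_hat = [0.2580, -0.2020].
Therefore phi_hat_2 = -0.2020.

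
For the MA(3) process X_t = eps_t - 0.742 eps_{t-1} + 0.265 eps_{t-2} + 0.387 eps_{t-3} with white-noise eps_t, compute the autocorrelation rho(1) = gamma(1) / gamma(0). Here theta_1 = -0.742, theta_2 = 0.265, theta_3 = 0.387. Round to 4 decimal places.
\rho(1) = -0.4722

For an MA(q) process with theta_0 = 1, the autocovariance is
  gamma(k) = sigma^2 * sum_{i=0..q-k} theta_i * theta_{i+k},
and rho(k) = gamma(k) / gamma(0). Sigma^2 cancels.
  numerator   = (1)*(-0.742) + (-0.742)*(0.265) + (0.265)*(0.387) = -0.836075.
  denominator = (1)^2 + (-0.742)^2 + (0.265)^2 + (0.387)^2 = 1.770558.
  rho(1) = -0.836075 / 1.770558 = -0.4722.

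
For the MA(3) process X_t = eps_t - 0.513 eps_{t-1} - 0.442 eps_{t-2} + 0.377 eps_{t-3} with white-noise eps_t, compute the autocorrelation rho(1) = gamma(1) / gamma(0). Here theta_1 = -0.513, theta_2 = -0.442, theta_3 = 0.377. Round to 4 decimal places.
\rho(1) = -0.2829

For an MA(q) process with theta_0 = 1, the autocovariance is
  gamma(k) = sigma^2 * sum_{i=0..q-k} theta_i * theta_{i+k},
and rho(k) = gamma(k) / gamma(0). Sigma^2 cancels.
  numerator   = (1)*(-0.513) + (-0.513)*(-0.442) + (-0.442)*(0.377) = -0.452888.
  denominator = (1)^2 + (-0.513)^2 + (-0.442)^2 + (0.377)^2 = 1.600662.
  rho(1) = -0.452888 / 1.600662 = -0.2829.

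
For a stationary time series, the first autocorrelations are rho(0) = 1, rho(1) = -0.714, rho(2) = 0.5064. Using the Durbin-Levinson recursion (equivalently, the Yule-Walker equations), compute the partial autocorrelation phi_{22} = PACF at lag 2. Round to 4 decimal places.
\phi_{22} = -0.0069

The PACF at lag k is phi_{kk}, the last component of the solution
to the Yule-Walker system G_k phi = r_k where
  (G_k)_{ij} = rho(|i - j|), (r_k)_i = rho(i), i,j = 1..k.
Equivalently, Durbin-Levinson gives phi_{kk} iteratively:
  phi_{11} = rho(1)
  phi_{kk} = [rho(k) - sum_{j=1..k-1} phi_{k-1,j} rho(k-j)]
            / [1 - sum_{j=1..k-1} phi_{k-1,j} rho(j)],
  phi_{k,j} = phi_{k-1,j} - phi_{kk} phi_{k-1,k-j},  j = 1..k-1.
Step k = 1:
  phi_11 = rho(1) = -0.714.
Step k = 2:
  phi_22 = [rho(2) - phi_11 rho(1)] / [1 - phi_11 rho(1)] = [0.5064 - (-0.714)(-0.714)] / [1 - (-0.714)(-0.714)]
         = -0.003396 / 0.490204 = -0.0069.
Therefore phi_{22} = -0.0069.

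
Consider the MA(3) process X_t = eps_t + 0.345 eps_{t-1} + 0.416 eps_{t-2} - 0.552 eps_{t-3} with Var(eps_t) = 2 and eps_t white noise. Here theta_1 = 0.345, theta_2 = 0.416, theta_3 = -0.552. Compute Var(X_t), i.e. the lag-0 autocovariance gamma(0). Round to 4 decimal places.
\gamma(0) = 3.1936

For an MA(q) process X_t = eps_t + sum_i theta_i eps_{t-i} with
Var(eps_t) = sigma^2, the variance is
  gamma(0) = sigma^2 * (1 + sum_i theta_i^2).
  sum_i theta_i^2 = (0.345)^2 + (0.416)^2 + (-0.552)^2 = 0.119025 + 0.173056 + 0.304704 = 0.596785.
  gamma(0) = 2 * (1 + 0.596785) = 2 * 1.596785 = 3.19357, which rounds to 3.1936.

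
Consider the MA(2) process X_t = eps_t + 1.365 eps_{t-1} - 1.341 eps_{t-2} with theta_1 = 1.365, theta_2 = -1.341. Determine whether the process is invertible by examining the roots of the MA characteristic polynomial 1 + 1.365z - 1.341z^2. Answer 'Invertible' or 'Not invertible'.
\text{Not invertible}

The MA(q) characteristic polynomial is P(z) = 1 + 1.365z - 1.341z^2.
Invertibility requires all roots to lie outside the unit circle, i.e. |z| > 1 for every root.
Set 1 + (1.365) z + (-1.341) z^2 = 0, i.e. a z^2 + b z + c = 0 with a = -1.341, b = 1.365, c = 1.
Discriminant D = b^2 - 4ac = (1.365)^2 - 4*(-1.341)*1 = 1.863225 - (-5.364) = 7.227225.
D >= 0, so the roots are real: z = (-b +/- sqrt(D)) / (2a) = (-1.365 +/- 2.68835) / (-2.682).
  z_1 = (-1.365 + 2.68835) / (-2.682) = -0.4934,   |z_1| = 0.4934.
  z_2 = (-1.365 - 2.68835) / (-2.682) = 1.5113,   |z_2| = 1.5113.
Moduli of all roots: 0.4934, 1.5113.
All moduli strictly greater than 1? No.
Verdict: Not invertible.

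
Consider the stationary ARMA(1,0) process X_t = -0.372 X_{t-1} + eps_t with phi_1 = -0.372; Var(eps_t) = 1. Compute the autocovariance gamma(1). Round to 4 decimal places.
\gamma(1) = -0.4317

Multiply the model equation by X_{t-k} and take expectations. With theta_0 = psi_0 = 1 and psi_j the MA(infinity) weights, this gives
  gamma(k) - sum_i phi_i gamma(k-i) = c_k,
  c_k = sigma^2 * sum_{j=k..q} theta_j psi_{j-k}   (c_k = 0 for k > q),
using gamma(-m) = gamma(m).
Pure AR (q = 0): c_0 = sigma^2 = 1, c_k = 0 for k >= 1.
Equations for k = 0 and k = 1 (AR order 1):
  gamma(0) = phi_1 gamma(1) + c_0
  gamma(1) = phi_1 gamma(0) + c_1
Substituting the second into the first: gamma(0) (1 - phi_1^2) = c_0 + phi_1 c_1, so
  gamma(0) = c_0 / (1 - phi_1^2) = 1 / (1 - (-0.372)^2) = 1 / 0.861616 = 1.16061.
  gamma(1) = phi_1 gamma(0) = (-0.372)(1.16061) = -0.431747.
Therefore gamma(1) = -0.4317 (to 4 decimal places).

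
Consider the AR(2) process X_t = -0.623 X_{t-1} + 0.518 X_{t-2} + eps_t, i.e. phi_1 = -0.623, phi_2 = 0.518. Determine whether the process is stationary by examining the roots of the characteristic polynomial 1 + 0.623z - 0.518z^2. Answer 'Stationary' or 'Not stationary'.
\text{Not stationary}

The AR(p) characteristic polynomial is P(z) = 1 + 0.623z - 0.518z^2.
Stationarity requires all roots to lie outside the unit circle, i.e. |z| > 1 for every root.
Set 1 + (0.623) z + (-0.518) z^2 = 0, i.e. a z^2 + b z + c = 0 with a = -0.518, b = 0.623, c = 1.
Discriminant D = b^2 - 4ac = (0.623)^2 - 4*(-0.518)*1 = 0.388129 - (-2.072) = 2.460129.
D >= 0, so the roots are real: z = (-b +/- sqrt(D)) / (2a) = (-0.623 +/- 1.56848) / (-1.036).
  z_1 = (-0.623 + 1.56848) / (-1.036) = -0.9126,   |z_1| = 0.9126.
  z_2 = (-0.623 - 1.56848) / (-1.036) = 2.1153,   |z_2| = 2.1153.
Moduli of all roots: 0.9126, 2.1153.
All moduli strictly greater than 1? No.
Verdict: Not stationary.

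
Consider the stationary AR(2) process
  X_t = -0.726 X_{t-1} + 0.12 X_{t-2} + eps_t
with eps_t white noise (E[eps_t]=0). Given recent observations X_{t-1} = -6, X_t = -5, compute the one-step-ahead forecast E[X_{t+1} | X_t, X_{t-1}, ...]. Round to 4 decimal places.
E[X_{t+1} \mid \mathcal F_t] = 2.9100

For an AR(p) model X_t = c + sum_i phi_i X_{t-i} + eps_t, the
one-step-ahead conditional mean is
  E[X_{t+1} | X_t, ...] = c + sum_i phi_i X_{t+1-i}.
Substitute known values:
  E[X_{t+1} | ...] = (-0.726) * (-5) + (0.12) * (-6)
                   = 2.9100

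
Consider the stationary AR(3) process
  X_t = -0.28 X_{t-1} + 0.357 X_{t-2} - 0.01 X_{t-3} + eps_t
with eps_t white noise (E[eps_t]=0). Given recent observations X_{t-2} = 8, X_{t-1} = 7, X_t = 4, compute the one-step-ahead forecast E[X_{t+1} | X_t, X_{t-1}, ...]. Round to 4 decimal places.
E[X_{t+1} \mid \mathcal F_t] = 1.2990

For an AR(p) model X_t = c + sum_i phi_i X_{t-i} + eps_t, the
one-step-ahead conditional mean is
  E[X_{t+1} | X_t, ...] = c + sum_i phi_i X_{t+1-i}.
Substitute known values:
  E[X_{t+1} | ...] = (-0.28) * (4) + (0.357) * (7) + (-0.01) * (8)
                   = 1.2990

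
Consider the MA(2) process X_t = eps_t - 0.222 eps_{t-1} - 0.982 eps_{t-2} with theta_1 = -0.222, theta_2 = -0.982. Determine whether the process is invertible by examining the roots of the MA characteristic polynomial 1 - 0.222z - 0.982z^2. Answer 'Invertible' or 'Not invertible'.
\text{Not invertible}

The MA(q) characteristic polynomial is P(z) = 1 - 0.222z - 0.982z^2.
Invertibility requires all roots to lie outside the unit circle, i.e. |z| > 1 for every root.
Set 1 + (-0.222) z + (-0.982) z^2 = 0, i.e. a z^2 + b z + c = 0 with a = -0.982, b = -0.222, c = 1.
Discriminant D = b^2 - 4ac = (-0.222)^2 - 4*(-0.982)*1 = 0.049284 - (-3.928) = 3.977284.
D >= 0, so the roots are real: z = (-b +/- sqrt(D)) / (2a) = (0.222 +/- 1.994313) / (-1.964).
  z_1 = (0.222 + 1.994313) / (-1.964) = -1.1285,   |z_1| = 1.1285.
  z_2 = (0.222 - 1.994313) / (-1.964) = 0.9024,   |z_2| = 0.9024.
Moduli of all roots: 1.1285, 0.9024.
All moduli strictly greater than 1? No.
Verdict: Not invertible.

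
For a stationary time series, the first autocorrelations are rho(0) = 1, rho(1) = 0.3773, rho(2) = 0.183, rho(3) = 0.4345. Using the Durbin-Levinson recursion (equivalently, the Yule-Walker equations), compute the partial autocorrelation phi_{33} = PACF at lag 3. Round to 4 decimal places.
\phi_{33} = 0.4100

The PACF at lag k is phi_{kk}, the last component of the solution
to the Yule-Walker system G_k phi = r_k where
  (G_k)_{ij} = rho(|i - j|), (r_k)_i = rho(i), i,j = 1..k.
Equivalently, Durbin-Levinson gives phi_{kk} iteratively:
  phi_{11} = rho(1)
  phi_{kk} = [rho(k) - sum_{j=1..k-1} phi_{k-1,j} rho(k-j)]
            / [1 - sum_{j=1..k-1} phi_{k-1,j} rho(j)],
  phi_{k,j} = phi_{k-1,j} - phi_{kk} phi_{k-1,k-j},  j = 1..k-1.
Step k = 1:
  phi_11 = rho(1) = 0.3773.
Step k = 2:
  phi_22 = [rho(2) - phi_11 rho(1)] / [1 - phi_11 rho(1)] = [0.183 - (0.3773)(0.3773)] / [1 - (0.3773)(0.3773)]
         = 0.04064471 / 0.85764471 = 0.047391.
  Update: phi_21 = phi_11 - phi_22 phi_11 = 0.3773 - (0.047391)(0.3773) = 0.359419.
Step k = 3:
  phi_33 = [rho(3) - phi_21 rho(2) - phi_22 rho(1)] / [1 - phi_21 rho(1) - phi_22 rho(2)]
    numerator   = 0.4345 - (0.359419)(0.183) - (0.047391)(0.3773) = 0.3508456
    denominator = 1 - (0.359419)(0.3773) - (0.047391)(0.183) = 0.85571851
  phi_33 = 0.3508456 / 0.85571851 = 0.41.
Therefore phi_{33} = 0.4100.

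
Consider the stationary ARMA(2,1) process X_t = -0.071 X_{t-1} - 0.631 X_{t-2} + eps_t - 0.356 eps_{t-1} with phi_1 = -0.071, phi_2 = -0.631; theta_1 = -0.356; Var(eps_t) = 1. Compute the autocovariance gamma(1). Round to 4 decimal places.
\gamma(1) = -0.3022

Multiply the model equation by X_{t-k} and take expectations. With theta_0 = psi_0 = 1 and psi_j the MA(infinity) weights, this gives
  gamma(k) - sum_i phi_i gamma(k-i) = c_k,
  c_k = sigma^2 * sum_{j=k..q} theta_j psi_{j-k}   (c_k = 0 for k > q),
using gamma(-m) = gamma(m).
psi-weights needed (psi_j = theta_j + sum_i phi_i psi_{j-i}):
  psi_1 = theta_1 + phi_1 = -0.356 + (-0.071) = -0.427
Right-hand sides:
  c_0 = sigma^2 (1 + theta_1 psi_1) = 1 * (1 + (-0.356)(-0.427)) = 1 * 1.152012 = 1.152012
  c_1 = sigma^2 theta_1 = 1 * (-0.356) = -0.356
  c_2 = 0
Equations for k = 0, 1, 2 (AR order 2, c_2 = 0):
  (E0) gamma(0) = phi_1 gamma(1) + phi_2 gamma(2) + c_0
  (E1) gamma(1) = phi_1 gamma(0) + phi_2 gamma(1) + c_1
  (E2) gamma(2) = phi_1 gamma(1) + phi_2 gamma(0)
From (E1): gamma(1) = A gamma(0) + B with
  A = phi_1 / (1 - phi_2) = -0.071 / 1.631 = -0.043532,   B = c_1 / (1 - phi_2) = -0.356 / 1.631 = -0.218271.
Insert (E2) into (E0): gamma(0) (1 - phi_2^2) = phi_1 (1 + phi_2) gamma(1) + c_0.
  phi_1 (1 + phi_2) = (-0.071)(0.369) = -0.026199,   1 - phi_2^2 = 0.601839.
Replace gamma(1) by A gamma(0) + B and collect gamma(0):
  gamma(0) [0.601839 - (-0.026199)(-0.043532)] = (-0.026199)(-0.218271) + 1.152012
  gamma(0) * 0.600699 = 1.15773
  gamma(0) = 1.15773 / 0.600699 = 1.927307.
  gamma(1) = A gamma(0) + B = (-0.043532)(1.927307) + (-0.218271) = -0.30217.
Therefore gamma(1) = -0.3022 (to 4 decimal places).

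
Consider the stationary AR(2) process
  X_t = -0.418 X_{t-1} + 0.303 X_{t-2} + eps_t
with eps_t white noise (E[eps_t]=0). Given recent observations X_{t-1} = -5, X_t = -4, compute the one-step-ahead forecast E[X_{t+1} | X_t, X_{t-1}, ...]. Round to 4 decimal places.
E[X_{t+1} \mid \mathcal F_t] = 0.1570

For an AR(p) model X_t = c + sum_i phi_i X_{t-i} + eps_t, the
one-step-ahead conditional mean is
  E[X_{t+1} | X_t, ...] = c + sum_i phi_i X_{t+1-i}.
Substitute known values:
  E[X_{t+1} | ...] = (-0.418) * (-4) + (0.303) * (-5)
                   = 0.1570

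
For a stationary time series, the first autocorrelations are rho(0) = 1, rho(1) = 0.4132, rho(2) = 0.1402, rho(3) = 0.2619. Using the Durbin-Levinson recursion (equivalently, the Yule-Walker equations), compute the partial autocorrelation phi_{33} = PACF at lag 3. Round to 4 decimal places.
\phi_{33} = 0.2621

The PACF at lag k is phi_{kk}, the last component of the solution
to the Yule-Walker system G_k phi = r_k where
  (G_k)_{ij} = rho(|i - j|), (r_k)_i = rho(i), i,j = 1..k.
Equivalently, Durbin-Levinson gives phi_{kk} iteratively:
  phi_{11} = rho(1)
  phi_{kk} = [rho(k) - sum_{j=1..k-1} phi_{k-1,j} rho(k-j)]
            / [1 - sum_{j=1..k-1} phi_{k-1,j} rho(j)],
  phi_{k,j} = phi_{k-1,j} - phi_{kk} phi_{k-1,k-j},  j = 1..k-1.
Step k = 1:
  phi_11 = rho(1) = 0.4132.
Step k = 2:
  phi_22 = [rho(2) - phi_11 rho(1)] / [1 - phi_11 rho(1)] = [0.1402 - (0.4132)(0.4132)] / [1 - (0.4132)(0.4132)]
         = -0.03053424 / 0.82926576 = -0.036821.
  Update: phi_21 = phi_11 - phi_22 phi_11 = 0.4132 - (-0.036821)(0.4132) = 0.428414.
Step k = 3:
  phi_33 = [rho(3) - phi_21 rho(2) - phi_22 rho(1)] / [1 - phi_21 rho(1) - phi_22 rho(2)]
    numerator   = 0.2619 - (0.428414)(0.1402) - (-0.036821)(0.4132) = 0.21705067
    denominator = 1 - (0.428414)(0.4132) - (-0.036821)(0.1402) = 0.82814146
  phi_33 = 0.21705067 / 0.82814146 = 0.2621.
Therefore phi_{33} = 0.2621.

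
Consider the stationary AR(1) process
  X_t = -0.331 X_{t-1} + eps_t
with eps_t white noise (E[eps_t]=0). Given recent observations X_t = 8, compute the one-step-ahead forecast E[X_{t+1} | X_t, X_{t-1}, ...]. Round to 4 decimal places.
E[X_{t+1} \mid \mathcal F_t] = -2.6480

For an AR(p) model X_t = c + sum_i phi_i X_{t-i} + eps_t, the
one-step-ahead conditional mean is
  E[X_{t+1} | X_t, ...] = c + sum_i phi_i X_{t+1-i}.
Substitute known values:
  E[X_{t+1} | ...] = (-0.331) * (8)
                   = -2.6480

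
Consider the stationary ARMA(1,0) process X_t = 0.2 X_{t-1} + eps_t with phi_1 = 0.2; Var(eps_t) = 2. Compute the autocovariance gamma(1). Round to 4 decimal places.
\gamma(1) = 0.4167

Multiply the model equation by X_{t-k} and take expectations. With theta_0 = psi_0 = 1 and psi_j the MA(infinity) weights, this gives
  gamma(k) - sum_i phi_i gamma(k-i) = c_k,
  c_k = sigma^2 * sum_{j=k..q} theta_j psi_{j-k}   (c_k = 0 for k > q),
using gamma(-m) = gamma(m).
Pure AR (q = 0): c_0 = sigma^2 = 2, c_k = 0 for k >= 1.
Equations for k = 0 and k = 1 (AR order 1):
  gamma(0) = phi_1 gamma(1) + c_0
  gamma(1) = phi_1 gamma(0) + c_1
Substituting the second into the first: gamma(0) (1 - phi_1^2) = c_0 + phi_1 c_1, so
  gamma(0) = c_0 / (1 - phi_1^2) = 2 / (1 - (0.2)^2) = 2 / 0.96 = 2.083333.
  gamma(1) = phi_1 gamma(0) = (0.2)(2.083333) = 0.416667.
Therefore gamma(1) = 0.4167 (to 4 decimal places).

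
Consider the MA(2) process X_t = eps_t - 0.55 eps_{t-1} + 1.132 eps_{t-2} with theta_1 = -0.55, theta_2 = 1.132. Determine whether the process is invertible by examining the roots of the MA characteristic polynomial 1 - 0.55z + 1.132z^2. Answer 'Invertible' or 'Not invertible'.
\text{Not invertible}

The MA(q) characteristic polynomial is P(z) = 1 - 0.55z + 1.132z^2.
Invertibility requires all roots to lie outside the unit circle, i.e. |z| > 1 for every root.
Set 1 + (-0.55) z + (1.132) z^2 = 0, i.e. a z^2 + b z + c = 0 with a = 1.132, b = -0.55, c = 1.
Discriminant D = b^2 - 4ac = (-0.55)^2 - 4*(1.132)*1 = 0.3025 - (4.528) = -4.2255.
D < 0, so the roots are the complex-conjugate pair z = (-b +/- i sqrt(-D)) / (2a) = 0.2429 +/- 0.908i.
For a conjugate pair |z|^2 = z * conj(z) = (product of roots) = c/a = 1/(1.132) = 0.883392, so |z| = sqrt(0.883392) = 0.9399 for both roots.
Moduli of all roots: 0.9399, 0.9399.
All moduli strictly greater than 1? No.
Verdict: Not invertible.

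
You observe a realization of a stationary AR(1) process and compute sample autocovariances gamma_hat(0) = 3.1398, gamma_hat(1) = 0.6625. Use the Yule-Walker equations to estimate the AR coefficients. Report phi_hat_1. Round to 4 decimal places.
\hat\phi_{1} = 0.2110

The Yule-Walker equations for an AR(p) process read, in matrix form,
  Gamma_p phi = r_p,   with   (Gamma_p)_{ij} = gamma(|i - j|),
                       (r_p)_i = gamma(i),   i,j = 1..p.
Substitute the sample gammas (Toeplitz matrix and right-hand side of size 1):
  Gamma_p = [[3.1398]]
  r_p     = [0.6625]
With p = 1 this is the single equation gamma(0) phi_1 = gamma(1):
  phi_hat_1 = gamma(1) / gamma(0) = 0.6625 / 3.1398 = 0.2110.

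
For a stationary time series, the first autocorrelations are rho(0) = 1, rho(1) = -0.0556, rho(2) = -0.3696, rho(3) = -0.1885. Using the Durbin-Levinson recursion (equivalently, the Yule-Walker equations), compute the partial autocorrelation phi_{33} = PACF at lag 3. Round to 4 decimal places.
\phi_{33} = -0.2770

The PACF at lag k is phi_{kk}, the last component of the solution
to the Yule-Walker system G_k phi = r_k where
  (G_k)_{ij} = rho(|i - j|), (r_k)_i = rho(i), i,j = 1..k.
Equivalently, Durbin-Levinson gives phi_{kk} iteratively:
  phi_{11} = rho(1)
  phi_{kk} = [rho(k) - sum_{j=1..k-1} phi_{k-1,j} rho(k-j)]
            / [1 - sum_{j=1..k-1} phi_{k-1,j} rho(j)],
  phi_{k,j} = phi_{k-1,j} - phi_{kk} phi_{k-1,k-j},  j = 1..k-1.
Step k = 1:
  phi_11 = rho(1) = -0.0556.
Step k = 2:
  phi_22 = [rho(2) - phi_11 rho(1)] / [1 - phi_11 rho(1)] = [-0.3696 - (-0.0556)(-0.0556)] / [1 - (-0.0556)(-0.0556)]
         = -0.37269136 / 0.99690864 = -0.373847.
  Update: phi_21 = phi_11 - phi_22 phi_11 = -0.0556 - (-0.373847)(-0.0556) = -0.076386.
Step k = 3:
  phi_33 = [rho(3) - phi_21 rho(2) - phi_22 rho(1)] / [1 - phi_21 rho(1) - phi_22 rho(2)]
    numerator   = -0.1885 - (-0.076386)(-0.3696) - (-0.373847)(-0.0556) = -0.23751812
    denominator = 1 - (-0.076386)(-0.0556) - (-0.373847)(-0.3696) = 0.85757907
  phi_33 = -0.23751812 / 0.85757907 = -0.277.
Therefore phi_{33} = -0.2770.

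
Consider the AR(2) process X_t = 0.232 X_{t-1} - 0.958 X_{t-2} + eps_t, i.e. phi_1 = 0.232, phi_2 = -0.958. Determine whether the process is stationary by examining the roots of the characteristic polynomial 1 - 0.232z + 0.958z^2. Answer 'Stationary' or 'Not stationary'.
\text{Stationary}

The AR(p) characteristic polynomial is P(z) = 1 - 0.232z + 0.958z^2.
Stationarity requires all roots to lie outside the unit circle, i.e. |z| > 1 for every root.
Set 1 + (-0.232) z + (0.958) z^2 = 0, i.e. a z^2 + b z + c = 0 with a = 0.958, b = -0.232, c = 1.
Discriminant D = b^2 - 4ac = (-0.232)^2 - 4*(0.958)*1 = 0.053824 - (3.832) = -3.778176.
D < 0, so the roots are the complex-conjugate pair z = (-b +/- i sqrt(-D)) / (2a) = 0.1211 +/- 1.0145i.
For a conjugate pair |z|^2 = z * conj(z) = (product of roots) = c/a = 1/(0.958) = 1.043841, so |z| = sqrt(1.043841) = 1.0217 for both roots.
Moduli of all roots: 1.0217, 1.0217.
All moduli strictly greater than 1? Yes.
Verdict: Stationary.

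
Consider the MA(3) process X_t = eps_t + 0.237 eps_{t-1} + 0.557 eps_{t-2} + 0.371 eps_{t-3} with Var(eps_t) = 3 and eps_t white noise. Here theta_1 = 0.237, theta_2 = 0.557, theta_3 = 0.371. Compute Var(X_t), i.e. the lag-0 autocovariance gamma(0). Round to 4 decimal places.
\gamma(0) = 4.5122

For an MA(q) process X_t = eps_t + sum_i theta_i eps_{t-i} with
Var(eps_t) = sigma^2, the variance is
  gamma(0) = sigma^2 * (1 + sum_i theta_i^2).
  sum_i theta_i^2 = (0.237)^2 + (0.557)^2 + (0.371)^2 = 0.056169 + 0.310249 + 0.137641 = 0.504059.
  gamma(0) = 3 * (1 + 0.504059) = 3 * 1.504059 = 4.512177, which rounds to 4.5122.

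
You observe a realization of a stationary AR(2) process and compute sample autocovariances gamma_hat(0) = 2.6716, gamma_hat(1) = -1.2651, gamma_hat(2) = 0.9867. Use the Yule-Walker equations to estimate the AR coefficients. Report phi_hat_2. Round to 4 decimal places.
\hat\phi_{2} = 0.1870

The Yule-Walker equations for an AR(p) process read, in matrix form,
  Gamma_p phi = r_p,   with   (Gamma_p)_{ij} = gamma(|i - j|),
                       (r_p)_i = gamma(i),   i,j = 1..p.
Substitute the sample gammas (Toeplitz matrix and right-hand side of size 2):
  Gamma_p = [[2.6716, -1.2651], [-1.2651, 2.6716]]
  r_p     = [-1.2651, 0.9867]
Written out:
  2.6716 phi_1 - 1.2651 phi_2 = -1.2651
  -1.2651 phi_1 + 2.6716 phi_2 = 0.9867
Solve by Cramer's rule:
  det = gamma(0)^2 - gamma(1)^2 = (2.6716)^2 - (-1.2651)^2 = 7.13744656 - 1.60047801 = 5.53696855
  phi_hat_1 = [gamma(1) gamma(0) - gamma(1) gamma(2)] / det = [(-1.2651)(2.6716) - (-1.2651)(0.9867)] / 5.53696855 = -2.13156699 / 5.53696855 = -0.385
  phi_hat_2 = [gamma(0) gamma(2) - gamma(1)^2] / det = [(2.6716)(0.9867) - (-1.2651)^2] / 5.53696855 = 1.03558971 / 5.53696855 = 0.187
So phi_hat = [-0.3850, 0.1870].
Therefore phi_hat_2 = 0.1870.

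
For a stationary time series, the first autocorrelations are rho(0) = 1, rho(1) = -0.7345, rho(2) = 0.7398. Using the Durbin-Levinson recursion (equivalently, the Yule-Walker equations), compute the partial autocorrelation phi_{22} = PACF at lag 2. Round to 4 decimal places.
\phi_{22} = 0.4350

The PACF at lag k is phi_{kk}, the last component of the solution
to the Yule-Walker system G_k phi = r_k where
  (G_k)_{ij} = rho(|i - j|), (r_k)_i = rho(i), i,j = 1..k.
Equivalently, Durbin-Levinson gives phi_{kk} iteratively:
  phi_{11} = rho(1)
  phi_{kk} = [rho(k) - sum_{j=1..k-1} phi_{k-1,j} rho(k-j)]
            / [1 - sum_{j=1..k-1} phi_{k-1,j} rho(j)],
  phi_{k,j} = phi_{k-1,j} - phi_{kk} phi_{k-1,k-j},  j = 1..k-1.
Step k = 1:
  phi_11 = rho(1) = -0.7345.
Step k = 2:
  phi_22 = [rho(2) - phi_11 rho(1)] / [1 - phi_11 rho(1)] = [0.7398 - (-0.7345)(-0.7345)] / [1 - (-0.7345)(-0.7345)]
         = 0.20030975 / 0.46050975 = 0.435.
Therefore phi_{22} = 0.4350.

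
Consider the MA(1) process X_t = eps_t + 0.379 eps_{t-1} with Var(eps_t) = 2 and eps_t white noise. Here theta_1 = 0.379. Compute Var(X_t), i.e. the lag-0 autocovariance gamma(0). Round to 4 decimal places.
\gamma(0) = 2.2873

For an MA(q) process X_t = eps_t + sum_i theta_i eps_{t-i} with
Var(eps_t) = sigma^2, the variance is
  gamma(0) = sigma^2 * (1 + sum_i theta_i^2).
  sum_i theta_i^2 = (0.379)^2 = 0.143641.
  gamma(0) = 2 * (1 + 0.143641) = 2 * 1.143641 = 2.287282, which rounds to 2.2873.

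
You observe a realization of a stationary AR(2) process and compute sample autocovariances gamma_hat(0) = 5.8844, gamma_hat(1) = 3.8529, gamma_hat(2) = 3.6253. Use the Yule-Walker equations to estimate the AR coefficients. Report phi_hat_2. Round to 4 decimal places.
\hat\phi_{2} = 0.3280

The Yule-Walker equations for an AR(p) process read, in matrix form,
  Gamma_p phi = r_p,   with   (Gamma_p)_{ij} = gamma(|i - j|),
                       (r_p)_i = gamma(i),   i,j = 1..p.
Substitute the sample gammas (Toeplitz matrix and right-hand side of size 2):
  Gamma_p = [[5.8844, 3.8529], [3.8529, 5.8844]]
  r_p     = [3.8529, 3.6253]
Written out:
  5.8844 phi_1 + 3.8529 phi_2 = 3.8529
  3.8529 phi_1 + 5.8844 phi_2 = 3.6253
Solve by Cramer's rule:
  det = gamma(0)^2 - gamma(1)^2 = (5.8844)^2 - (3.8529)^2 = 34.62616336 - 14.84483841 = 19.78132495
  phi_hat_1 = [gamma(1) gamma(0) - gamma(1) gamma(2)] / det = [(3.8529)(5.8844) - (3.8529)(3.6253)] / 19.78132495 = 8.70408639 / 19.78132495 = 0.44
  phi_hat_2 = [gamma(0) gamma(2) - gamma(1)^2] / det = [(5.8844)(3.6253) - (3.8529)^2] / 19.78132495 = 6.48787691 / 19.78132495 = 0.328
So phi_hat = [0.4400, 0.3280].
Therefore phi_hat_2 = 0.3280.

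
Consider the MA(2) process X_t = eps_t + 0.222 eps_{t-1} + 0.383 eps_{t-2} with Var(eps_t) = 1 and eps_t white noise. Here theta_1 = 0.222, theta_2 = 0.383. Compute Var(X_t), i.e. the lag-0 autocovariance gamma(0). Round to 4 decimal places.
\gamma(0) = 1.1960

For an MA(q) process X_t = eps_t + sum_i theta_i eps_{t-i} with
Var(eps_t) = sigma^2, the variance is
  gamma(0) = sigma^2 * (1 + sum_i theta_i^2).
  sum_i theta_i^2 = (0.222)^2 + (0.383)^2 = 0.049284 + 0.146689 = 0.195973.
  gamma(0) = 1 * (1 + 0.195973) = 1 * 1.195973 = 1.195973, which rounds to 1.1960.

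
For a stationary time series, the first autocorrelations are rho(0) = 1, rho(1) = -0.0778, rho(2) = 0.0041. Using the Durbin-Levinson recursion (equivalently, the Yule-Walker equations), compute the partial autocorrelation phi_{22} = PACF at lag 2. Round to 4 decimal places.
\phi_{22} = -0.0020

The PACF at lag k is phi_{kk}, the last component of the solution
to the Yule-Walker system G_k phi = r_k where
  (G_k)_{ij} = rho(|i - j|), (r_k)_i = rho(i), i,j = 1..k.
Equivalently, Durbin-Levinson gives phi_{kk} iteratively:
  phi_{11} = rho(1)
  phi_{kk} = [rho(k) - sum_{j=1..k-1} phi_{k-1,j} rho(k-j)]
            / [1 - sum_{j=1..k-1} phi_{k-1,j} rho(j)],
  phi_{k,j} = phi_{k-1,j} - phi_{kk} phi_{k-1,k-j},  j = 1..k-1.
Step k = 1:
  phi_11 = rho(1) = -0.0778.
Step k = 2:
  phi_22 = [rho(2) - phi_11 rho(1)] / [1 - phi_11 rho(1)] = [0.0041 - (-0.0778)(-0.0778)] / [1 - (-0.0778)(-0.0778)]
         = -0.00195284 / 0.99394716 = -0.002.
Therefore phi_{22} = -0.0020.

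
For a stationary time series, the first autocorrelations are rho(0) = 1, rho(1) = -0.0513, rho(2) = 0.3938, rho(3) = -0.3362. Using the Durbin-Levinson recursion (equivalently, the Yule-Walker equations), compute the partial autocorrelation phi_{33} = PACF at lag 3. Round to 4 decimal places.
\phi_{33} = -0.3600

The PACF at lag k is phi_{kk}, the last component of the solution
to the Yule-Walker system G_k phi = r_k where
  (G_k)_{ij} = rho(|i - j|), (r_k)_i = rho(i), i,j = 1..k.
Equivalently, Durbin-Levinson gives phi_{kk} iteratively:
  phi_{11} = rho(1)
  phi_{kk} = [rho(k) - sum_{j=1..k-1} phi_{k-1,j} rho(k-j)]
            / [1 - sum_{j=1..k-1} phi_{k-1,j} rho(j)],
  phi_{k,j} = phi_{k-1,j} - phi_{kk} phi_{k-1,k-j},  j = 1..k-1.
Step k = 1:
  phi_11 = rho(1) = -0.0513.
Step k = 2:
  phi_22 = [rho(2) - phi_11 rho(1)] / [1 - phi_11 rho(1)] = [0.3938 - (-0.0513)(-0.0513)] / [1 - (-0.0513)(-0.0513)]
         = 0.39116831 / 0.99736831 = 0.3922.
  Update: phi_21 = phi_11 - phi_22 phi_11 = -0.0513 - (0.3922)(-0.0513) = -0.03118.
Step k = 3:
  phi_33 = [rho(3) - phi_21 rho(2) - phi_22 rho(1)] / [1 - phi_21 rho(1) - phi_22 rho(2)]
    numerator   = -0.3362 - (-0.03118)(0.3938) - (0.3922)(-0.0513) = -0.30380139
    denominator = 1 - (-0.03118)(-0.0513) - (0.3922)(0.3938) = 0.84395192
  phi_33 = -0.30380139 / 0.84395192 = -0.36.
Therefore phi_{33} = -0.3600.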